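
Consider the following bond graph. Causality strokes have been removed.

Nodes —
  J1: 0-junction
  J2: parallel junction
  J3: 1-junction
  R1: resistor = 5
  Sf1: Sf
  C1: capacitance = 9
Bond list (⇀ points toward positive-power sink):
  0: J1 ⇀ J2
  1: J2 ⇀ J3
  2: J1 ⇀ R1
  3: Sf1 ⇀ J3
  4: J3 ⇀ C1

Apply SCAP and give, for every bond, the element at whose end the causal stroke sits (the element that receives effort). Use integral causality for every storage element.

β3 |Sf1  (source Sf1 imposes f)
β1 |J3  (common-f at J3 fixed by 3)
β4 |J3  (J3 flow already set via bond 3)
β0 |J2  (only one effort-in slot at J2)
β2 |J1  (J1 needs exactly one e-in)

b0 stroke→J2
b1 stroke→J3
b2 stroke→J1
b3 stroke→Sf1
b4 stroke→J3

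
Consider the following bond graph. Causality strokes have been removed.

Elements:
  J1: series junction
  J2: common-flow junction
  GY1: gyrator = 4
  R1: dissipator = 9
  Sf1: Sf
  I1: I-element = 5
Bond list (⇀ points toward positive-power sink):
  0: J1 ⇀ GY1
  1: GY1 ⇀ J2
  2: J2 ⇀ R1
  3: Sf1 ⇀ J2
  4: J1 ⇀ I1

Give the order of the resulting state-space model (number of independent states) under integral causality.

b3 stroke at Sf1  (Sf1 (Sf) sets flow on bond)
b1 stroke at J2  (1-jn J2 has f-setter on 3)
b2 stroke at J2  (common-f at J2 fixed by 3)
b0 stroke at J1  (GY1: gyrator matches bond 1)
b4 stroke at I1  (closing 1-jn rule on J1)

1  (I1 all integral)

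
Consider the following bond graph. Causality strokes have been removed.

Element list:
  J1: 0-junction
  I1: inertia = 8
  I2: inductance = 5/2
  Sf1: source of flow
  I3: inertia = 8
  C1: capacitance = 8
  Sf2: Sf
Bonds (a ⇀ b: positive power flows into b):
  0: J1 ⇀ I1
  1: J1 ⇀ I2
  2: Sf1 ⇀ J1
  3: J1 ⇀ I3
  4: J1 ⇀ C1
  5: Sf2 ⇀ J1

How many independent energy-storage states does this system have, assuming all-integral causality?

b2 stroke→Sf1  (source Sf1 imposes f)
b5 stroke→Sf2  (Sf2: flow source, stroke at near end)
b0 stroke→I1  (prefer integral on I1)
b1 stroke→I2  (I2 outputs flow p/I2)
b3 stroke→I3  (prefer integral on I3)
b4 stroke→J1  (only one effort-in slot at J1)

4  (C1, I1, I2, I3 all integral)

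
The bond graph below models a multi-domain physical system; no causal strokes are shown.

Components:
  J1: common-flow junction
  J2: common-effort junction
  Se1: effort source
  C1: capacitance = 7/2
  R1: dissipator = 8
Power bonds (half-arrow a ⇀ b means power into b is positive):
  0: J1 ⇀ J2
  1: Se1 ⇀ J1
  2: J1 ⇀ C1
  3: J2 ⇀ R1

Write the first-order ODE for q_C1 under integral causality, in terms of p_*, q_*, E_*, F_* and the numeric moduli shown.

bond 1 stroke→J1  (Se1: effort source, stroke at far end)
bond 2 stroke→J1  (prefer integral on C1)
bond 0 stroke→J2  (J1: last free bond brings flow in)
bond 3 stroke→R1  (J2: bond 0 brought effort, rest push out)

dq_C1/dt = E_Se1/8 - q_C1/28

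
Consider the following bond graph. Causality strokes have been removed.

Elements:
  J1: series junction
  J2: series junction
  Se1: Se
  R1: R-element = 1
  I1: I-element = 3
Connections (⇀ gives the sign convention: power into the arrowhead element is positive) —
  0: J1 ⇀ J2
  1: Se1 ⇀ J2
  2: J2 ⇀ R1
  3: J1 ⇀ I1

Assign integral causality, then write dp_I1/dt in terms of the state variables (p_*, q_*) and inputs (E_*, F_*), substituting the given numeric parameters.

bond 1 |J2  (source Se1 imposes e)
bond 3 |I1  (I1 integral (f out))
bond 0 |J1  (J1: bond 3 brought flow, rest push out)
bond 2 |J2  (common-f at J2 fixed by 0)

dp_I1/dt = E_Se1 - p_I1/3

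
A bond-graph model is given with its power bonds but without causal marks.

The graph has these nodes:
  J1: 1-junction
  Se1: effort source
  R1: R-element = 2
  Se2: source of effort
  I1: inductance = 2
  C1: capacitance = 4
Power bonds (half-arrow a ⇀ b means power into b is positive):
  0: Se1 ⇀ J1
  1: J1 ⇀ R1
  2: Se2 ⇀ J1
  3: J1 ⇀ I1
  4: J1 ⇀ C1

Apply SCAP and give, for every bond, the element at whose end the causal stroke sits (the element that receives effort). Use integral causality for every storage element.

β0 |J1
β1 |J1
β2 |J1
β3 |I1
β4 |J1

#0 stroke→J1  (Se1: effort source, stroke at far end)
#2 stroke→J1  (Se2 (Se) sets effort on bond)
#3 stroke→I1  (prefer integral on I1)
#1 stroke→J1  (1-jn J1 has f-setter on 3)
#4 stroke→J1  (1-jn J1 has f-setter on 3)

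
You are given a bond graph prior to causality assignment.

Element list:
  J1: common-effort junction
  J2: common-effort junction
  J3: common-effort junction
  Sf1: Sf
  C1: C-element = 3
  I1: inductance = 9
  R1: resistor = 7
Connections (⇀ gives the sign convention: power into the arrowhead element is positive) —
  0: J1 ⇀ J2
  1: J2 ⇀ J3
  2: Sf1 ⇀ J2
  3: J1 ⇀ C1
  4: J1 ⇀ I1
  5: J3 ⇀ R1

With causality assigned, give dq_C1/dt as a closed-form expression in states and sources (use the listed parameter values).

dq_C1/dt = F_Sf1 - p_I1/9 - q_C1/21

bond 2 stroke→Sf1  (source Sf1 imposes f)
bond 3 stroke→J1  (C1: C, integral causality)
bond 0 stroke→J2  (0-jn J1 has e-setter on 3)
bond 4 stroke→I1  (common-e at J1 fixed by 3)
bond 1 stroke→J3  (0-jn J2 has e-setter on 0)
bond 5 stroke→R1  (J3 effort already set via bond 1)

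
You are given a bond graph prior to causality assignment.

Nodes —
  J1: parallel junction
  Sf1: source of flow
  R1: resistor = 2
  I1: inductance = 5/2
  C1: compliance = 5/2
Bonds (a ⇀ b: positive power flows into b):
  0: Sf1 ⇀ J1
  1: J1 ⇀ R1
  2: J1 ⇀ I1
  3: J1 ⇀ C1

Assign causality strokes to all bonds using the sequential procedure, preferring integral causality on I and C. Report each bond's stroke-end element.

bond 0 |Sf1  (Sf1 (Sf) sets flow on bond)
bond 2 |I1  (prefer integral on I1)
bond 3 |J1  (C1 outputs effort q/C1)
bond 1 |R1  (J1: bond 3 brought effort, rest push out)

bond 0 →Sf1
bond 1 →R1
bond 2 →I1
bond 3 →J1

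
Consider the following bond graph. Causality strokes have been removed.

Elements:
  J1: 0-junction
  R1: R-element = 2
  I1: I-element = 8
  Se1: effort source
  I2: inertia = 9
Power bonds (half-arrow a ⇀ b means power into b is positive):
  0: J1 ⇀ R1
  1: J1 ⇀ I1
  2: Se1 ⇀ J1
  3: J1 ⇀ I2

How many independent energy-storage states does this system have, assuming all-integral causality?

bond 2 |J1  (Se1 fixes effort; stroke away)
bond 0 |R1  (J1: bond 2 brought effort, rest push out)
bond 1 |I1  (J1: bond 2 brought effort, rest push out)
bond 3 |I2  (common-e at J1 fixed by 2)

2  (I1, I2 all integral)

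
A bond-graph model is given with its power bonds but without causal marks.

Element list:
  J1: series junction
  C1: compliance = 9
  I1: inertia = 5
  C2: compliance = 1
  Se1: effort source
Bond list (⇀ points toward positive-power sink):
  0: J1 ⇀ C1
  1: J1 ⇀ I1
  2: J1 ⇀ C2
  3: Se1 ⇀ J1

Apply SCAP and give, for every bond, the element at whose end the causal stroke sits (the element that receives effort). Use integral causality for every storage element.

b0 stroke at J1
b1 stroke at I1
b2 stroke at J1
b3 stroke at J1

#3 |J1  (Se1: effort source, stroke at far end)
#0 |J1  (C1: C, integral causality)
#1 |I1  (I1 outputs flow p/I1)
#2 |J1  (1-jn J1 has f-setter on 1)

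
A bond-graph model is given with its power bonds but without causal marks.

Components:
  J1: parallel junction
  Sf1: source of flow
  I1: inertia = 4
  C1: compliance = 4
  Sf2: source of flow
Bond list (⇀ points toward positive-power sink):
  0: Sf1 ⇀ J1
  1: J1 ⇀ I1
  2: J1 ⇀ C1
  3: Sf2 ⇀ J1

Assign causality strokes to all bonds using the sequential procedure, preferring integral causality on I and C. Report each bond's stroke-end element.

#0 |Sf1  (Sf1 (Sf) sets flow on bond)
#3 |Sf2  (Sf2 (Sf) sets flow on bond)
#1 |I1  (I1: I, integral causality)
#2 |J1  (J1 needs exactly one e-in)

#0 →Sf1
#1 →I1
#2 →J1
#3 →Sf2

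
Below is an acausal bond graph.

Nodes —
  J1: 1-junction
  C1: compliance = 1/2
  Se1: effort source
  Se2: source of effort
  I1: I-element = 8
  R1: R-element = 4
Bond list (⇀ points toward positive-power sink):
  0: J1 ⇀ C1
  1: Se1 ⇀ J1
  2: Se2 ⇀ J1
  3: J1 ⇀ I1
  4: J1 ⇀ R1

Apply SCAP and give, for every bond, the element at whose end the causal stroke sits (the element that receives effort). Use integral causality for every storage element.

b1 stroke→J1  (Se1 fixes effort; stroke away)
b2 stroke→J1  (Se2 (Se) sets effort on bond)
b0 stroke→J1  (C1 integral (e out))
b3 stroke→I1  (I1 outputs flow p/I1)
b4 stroke→J1  (1-jn J1 has f-setter on 3)

bond 0 stroke→J1
bond 1 stroke→J1
bond 2 stroke→J1
bond 3 stroke→I1
bond 4 stroke→J1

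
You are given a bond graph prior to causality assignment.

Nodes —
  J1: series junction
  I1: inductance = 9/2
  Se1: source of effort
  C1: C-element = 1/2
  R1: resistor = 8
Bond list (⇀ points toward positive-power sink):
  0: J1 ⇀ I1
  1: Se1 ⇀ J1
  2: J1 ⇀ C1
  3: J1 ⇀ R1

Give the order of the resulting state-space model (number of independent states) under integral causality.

b1 stroke→J1  (Se1: effort source, stroke at far end)
b0 stroke→I1  (I1 integral (f out))
b2 stroke→J1  (1-jn J1 has f-setter on 0)
b3 stroke→J1  (J1 flow already set via bond 0)

2  (C1, I1 all integral)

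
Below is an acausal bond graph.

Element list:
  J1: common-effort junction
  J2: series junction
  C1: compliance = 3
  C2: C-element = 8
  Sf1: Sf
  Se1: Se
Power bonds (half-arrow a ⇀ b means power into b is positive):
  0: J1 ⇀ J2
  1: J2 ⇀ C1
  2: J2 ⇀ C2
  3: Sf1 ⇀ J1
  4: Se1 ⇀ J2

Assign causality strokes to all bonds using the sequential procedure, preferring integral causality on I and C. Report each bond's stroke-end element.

b3 stroke at Sf1  (Sf1: flow source, stroke at near end)
b4 stroke at J2  (Se1 (Se) sets effort on bond)
b0 stroke at J1  (closing 0-jn rule on J1)
b1 stroke at J2  (1-jn J2 has f-setter on 0)
b2 stroke at J2  (J2 flow already set via bond 0)

#0 →J1
#1 →J2
#2 →J2
#3 →Sf1
#4 →J2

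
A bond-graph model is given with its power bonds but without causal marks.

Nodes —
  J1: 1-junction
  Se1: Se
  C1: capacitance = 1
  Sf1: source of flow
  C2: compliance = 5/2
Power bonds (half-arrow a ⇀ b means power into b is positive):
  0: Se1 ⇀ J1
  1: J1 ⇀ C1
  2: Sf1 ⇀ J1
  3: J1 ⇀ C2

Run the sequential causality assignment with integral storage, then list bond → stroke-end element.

#0 stroke→J1  (Se1: effort source, stroke at far end)
#2 stroke→Sf1  (source Sf1 imposes f)
#1 stroke→J1  (1-jn J1 has f-setter on 2)
#3 stroke→J1  (J1 flow already set via bond 2)

bond 0 |J1
bond 1 |J1
bond 2 |Sf1
bond 3 |J1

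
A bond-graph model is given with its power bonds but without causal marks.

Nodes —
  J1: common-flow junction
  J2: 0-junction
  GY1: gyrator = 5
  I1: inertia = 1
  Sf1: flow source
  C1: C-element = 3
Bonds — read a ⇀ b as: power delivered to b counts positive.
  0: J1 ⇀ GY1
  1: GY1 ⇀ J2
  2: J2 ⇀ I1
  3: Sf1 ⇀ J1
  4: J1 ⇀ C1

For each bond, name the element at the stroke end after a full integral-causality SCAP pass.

#0 stroke at J1
#1 stroke at J2
#2 stroke at I1
#3 stroke at Sf1
#4 stroke at J1

β3 →Sf1  (Sf1 (Sf) sets flow on bond)
β0 →J1  (common-f at J1 fixed by 3)
β4 →J1  (common-f at J1 fixed by 3)
β1 →J2  (GY1 both-in/both-out from 0)
β2 →I1  (J2: bond 1 brought effort, rest push out)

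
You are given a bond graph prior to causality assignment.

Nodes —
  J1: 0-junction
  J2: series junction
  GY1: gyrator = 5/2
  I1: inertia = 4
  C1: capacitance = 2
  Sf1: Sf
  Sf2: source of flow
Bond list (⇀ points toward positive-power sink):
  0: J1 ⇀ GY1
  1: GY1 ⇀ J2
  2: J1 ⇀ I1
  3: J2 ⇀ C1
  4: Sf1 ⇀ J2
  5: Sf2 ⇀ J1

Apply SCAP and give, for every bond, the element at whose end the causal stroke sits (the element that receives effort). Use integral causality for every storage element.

#4 stroke→Sf1  (Sf1 fixes flow; stroke at Sf1)
#5 stroke→Sf2  (Sf2 (Sf) sets flow on bond)
#1 stroke→J2  (1-jn J2 has f-setter on 4)
#3 stroke→J2  (common-f at J2 fixed by 4)
#0 stroke→J1  (GY1 both-in/both-out from 1)
#2 stroke→I1  (0-jn J1 has e-setter on 0)

#0 |J1
#1 |J2
#2 |I1
#3 |J2
#4 |Sf1
#5 |Sf2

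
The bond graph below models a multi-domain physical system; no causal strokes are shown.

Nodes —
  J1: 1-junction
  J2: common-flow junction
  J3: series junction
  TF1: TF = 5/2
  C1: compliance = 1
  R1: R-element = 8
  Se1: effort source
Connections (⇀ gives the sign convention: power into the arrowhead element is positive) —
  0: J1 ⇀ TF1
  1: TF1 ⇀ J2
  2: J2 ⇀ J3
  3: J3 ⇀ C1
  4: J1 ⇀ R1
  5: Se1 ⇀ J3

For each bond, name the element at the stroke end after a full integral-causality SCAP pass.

bond 5 stroke at J3  (Se1 fixes effort; stroke away)
bond 3 stroke at J3  (C1 outputs effort q/C1)
bond 2 stroke at J2  (only one flow-in slot at J3)
bond 1 stroke at TF1  (only one flow-in slot at J2)
bond 0 stroke at J1  (TF1: transformer flips bond 1)
bond 4 stroke at R1  (closing 1-jn rule on J1)

#0 stroke→J1
#1 stroke→TF1
#2 stroke→J2
#3 stroke→J3
#4 stroke→R1
#5 stroke→J3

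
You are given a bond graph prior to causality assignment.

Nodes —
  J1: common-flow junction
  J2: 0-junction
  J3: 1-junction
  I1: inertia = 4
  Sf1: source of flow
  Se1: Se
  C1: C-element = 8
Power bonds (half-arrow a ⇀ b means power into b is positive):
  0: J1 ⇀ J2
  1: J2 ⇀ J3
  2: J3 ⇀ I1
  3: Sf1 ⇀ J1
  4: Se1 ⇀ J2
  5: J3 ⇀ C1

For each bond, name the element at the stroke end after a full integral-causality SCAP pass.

bond 3 stroke at Sf1  (source Sf1 imposes f)
bond 4 stroke at J2  (source Se1 imposes e)
bond 0 stroke at J1  (J1 flow already set via bond 3)
bond 1 stroke at J3  (common-e at J2 fixed by 4)
bond 2 stroke at I1  (I1 outputs flow p/I1)
bond 5 stroke at J3  (common-f at J3 fixed by 2)

b0 stroke→J1
b1 stroke→J3
b2 stroke→I1
b3 stroke→Sf1
b4 stroke→J2
b5 stroke→J3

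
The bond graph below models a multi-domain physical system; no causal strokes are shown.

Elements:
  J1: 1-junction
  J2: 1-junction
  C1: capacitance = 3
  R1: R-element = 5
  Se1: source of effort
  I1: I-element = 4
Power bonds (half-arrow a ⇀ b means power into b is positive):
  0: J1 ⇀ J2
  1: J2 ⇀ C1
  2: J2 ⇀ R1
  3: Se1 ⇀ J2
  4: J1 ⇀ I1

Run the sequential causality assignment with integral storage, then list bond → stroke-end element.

β0 stroke→J1
β1 stroke→J2
β2 stroke→J2
β3 stroke→J2
β4 stroke→I1

bond 3 stroke→J2  (source Se1 imposes e)
bond 1 stroke→J2  (prefer integral on C1)
bond 4 stroke→I1  (I1 integral (f out))
bond 0 stroke→J1  (common-f at J1 fixed by 4)
bond 2 stroke→J2  (J2 flow already set via bond 0)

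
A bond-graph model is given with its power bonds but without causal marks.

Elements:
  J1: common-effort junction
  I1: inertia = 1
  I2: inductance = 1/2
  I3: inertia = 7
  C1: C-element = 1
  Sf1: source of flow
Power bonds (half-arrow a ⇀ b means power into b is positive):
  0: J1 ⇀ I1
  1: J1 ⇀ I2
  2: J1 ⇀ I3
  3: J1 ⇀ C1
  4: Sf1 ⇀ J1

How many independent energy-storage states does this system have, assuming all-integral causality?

4  (C1, I1, I2, I3 all integral)

#4 |Sf1  (Sf1: flow source, stroke at near end)
#0 |I1  (I1 integral (f out))
#1 |I2  (I2 outputs flow p/I2)
#2 |I3  (I3 integral (f out))
#3 |J1  (only one effort-in slot at J1)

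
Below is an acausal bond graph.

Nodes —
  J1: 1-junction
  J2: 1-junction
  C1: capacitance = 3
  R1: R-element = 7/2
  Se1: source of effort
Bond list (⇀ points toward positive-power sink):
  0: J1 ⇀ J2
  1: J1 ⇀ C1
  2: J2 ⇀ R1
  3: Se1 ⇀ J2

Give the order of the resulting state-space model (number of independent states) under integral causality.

b3 stroke at J2  (source Se1 imposes e)
b1 stroke at J1  (C1 outputs effort q/C1)
b0 stroke at J2  (J1 needs exactly one f-in)
b2 stroke at R1  (only one flow-in slot at J2)

1  (C1 all integral)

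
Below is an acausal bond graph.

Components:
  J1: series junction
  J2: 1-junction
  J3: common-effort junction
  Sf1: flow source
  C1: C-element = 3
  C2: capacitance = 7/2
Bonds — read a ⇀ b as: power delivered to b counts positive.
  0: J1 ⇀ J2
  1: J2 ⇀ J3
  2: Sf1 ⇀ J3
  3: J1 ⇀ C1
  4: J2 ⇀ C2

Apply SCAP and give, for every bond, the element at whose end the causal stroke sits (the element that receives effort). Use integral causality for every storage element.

β2 stroke at Sf1  (Sf1: flow source, stroke at near end)
β1 stroke at J3  (closing 0-jn rule on J3)
β0 stroke at J2  (J2: bond 1 brought flow, rest push out)
β4 stroke at J2  (1-jn J2 has f-setter on 1)
β3 stroke at J1  (J1 flow already set via bond 0)

b0 →J2
b1 →J3
b2 →Sf1
b3 →J1
b4 →J2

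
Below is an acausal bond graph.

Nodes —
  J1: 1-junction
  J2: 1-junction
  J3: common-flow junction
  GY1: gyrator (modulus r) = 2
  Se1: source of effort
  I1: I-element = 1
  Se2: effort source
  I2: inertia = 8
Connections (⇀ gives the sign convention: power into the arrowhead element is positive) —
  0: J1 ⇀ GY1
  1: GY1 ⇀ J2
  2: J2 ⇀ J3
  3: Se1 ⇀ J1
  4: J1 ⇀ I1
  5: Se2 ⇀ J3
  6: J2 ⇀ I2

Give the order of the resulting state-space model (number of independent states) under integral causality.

2  (I1, I2 all integral)

bond 3 →J1  (Se1: effort source, stroke at far end)
bond 5 →J3  (Se2: effort source, stroke at far end)
bond 2 →J2  (J3: last free bond brings flow in)
bond 4 →I1  (I1 outputs flow p/I1)
bond 0 →J1  (J1: bond 4 brought flow, rest push out)
bond 1 →J2  (through GY1, causality inverts; strokes same side of GY1)
bond 6 →I2  (J2 needs exactly one f-in)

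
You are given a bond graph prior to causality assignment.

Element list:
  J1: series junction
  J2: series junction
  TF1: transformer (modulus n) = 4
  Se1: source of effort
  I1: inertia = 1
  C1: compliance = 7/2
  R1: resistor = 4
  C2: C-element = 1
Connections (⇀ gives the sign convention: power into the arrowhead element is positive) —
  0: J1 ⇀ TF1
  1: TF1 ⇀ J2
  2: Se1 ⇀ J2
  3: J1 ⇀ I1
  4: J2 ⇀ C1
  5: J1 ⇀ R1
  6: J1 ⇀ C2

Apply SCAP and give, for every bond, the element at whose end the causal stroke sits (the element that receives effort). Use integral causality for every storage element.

b2 →J2  (Se1: effort source, stroke at far end)
b3 →I1  (I1: I, integral causality)
b0 →J1  (J1 flow already set via bond 3)
b5 →J1  (J1 flow already set via bond 3)
b6 →J1  (J1 flow already set via bond 3)
b1 →TF1  (TF1 one-in-one-out from 0)
b4 →J2  (common-f at J2 fixed by 1)

#0 |J1
#1 |TF1
#2 |J2
#3 |I1
#4 |J2
#5 |J1
#6 |J1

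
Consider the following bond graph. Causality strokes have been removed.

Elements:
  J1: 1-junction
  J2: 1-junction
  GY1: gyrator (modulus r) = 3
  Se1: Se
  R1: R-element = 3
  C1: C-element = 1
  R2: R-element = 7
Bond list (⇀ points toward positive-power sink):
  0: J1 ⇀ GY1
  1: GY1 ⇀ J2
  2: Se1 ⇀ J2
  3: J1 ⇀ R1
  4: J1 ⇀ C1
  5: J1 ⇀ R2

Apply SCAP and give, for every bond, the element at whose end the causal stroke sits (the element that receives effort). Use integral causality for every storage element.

b2 stroke at J2  (Se1: effort source, stroke at far end)
b1 stroke at GY1  (only one flow-in slot at J2)
b0 stroke at GY1  (GY1 both-in/both-out from 1)
b3 stroke at J1  (1-jn J1 has f-setter on 0)
b4 stroke at J1  (J1: bond 0 brought flow, rest push out)
b5 stroke at J1  (1-jn J1 has f-setter on 0)

bond 0 stroke→GY1
bond 1 stroke→GY1
bond 2 stroke→J2
bond 3 stroke→J1
bond 4 stroke→J1
bond 5 stroke→J1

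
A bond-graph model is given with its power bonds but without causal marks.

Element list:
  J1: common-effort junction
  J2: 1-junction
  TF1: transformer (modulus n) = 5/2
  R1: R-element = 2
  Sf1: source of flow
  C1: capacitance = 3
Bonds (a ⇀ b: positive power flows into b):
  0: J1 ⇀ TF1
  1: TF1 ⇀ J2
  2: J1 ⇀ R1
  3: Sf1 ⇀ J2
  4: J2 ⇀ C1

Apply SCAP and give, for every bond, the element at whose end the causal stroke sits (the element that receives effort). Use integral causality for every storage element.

#0 →TF1
#1 →J2
#2 →J1
#3 →Sf1
#4 →J2

#3 |Sf1  (Sf1: flow source, stroke at near end)
#1 |J2  (common-f at J2 fixed by 3)
#4 |J2  (J2 flow already set via bond 3)
#0 |TF1  (through TF1, causality passes straight; one stroke at TF1)
#2 |J1  (only one effort-in slot at J1)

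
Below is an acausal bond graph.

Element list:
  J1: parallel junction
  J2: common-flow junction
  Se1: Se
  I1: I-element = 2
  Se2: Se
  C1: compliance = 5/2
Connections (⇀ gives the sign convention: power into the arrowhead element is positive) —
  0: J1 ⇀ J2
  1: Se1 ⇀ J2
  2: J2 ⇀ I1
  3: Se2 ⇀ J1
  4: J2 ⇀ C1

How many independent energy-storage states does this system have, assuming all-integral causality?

b1 |J2  (Se1: effort source, stroke at far end)
b3 |J1  (source Se2 imposes e)
b0 |J2  (0-jn J1 has e-setter on 3)
b2 |I1  (prefer integral on I1)
b4 |J2  (1-jn J2 has f-setter on 2)

2  (C1, I1 all integral)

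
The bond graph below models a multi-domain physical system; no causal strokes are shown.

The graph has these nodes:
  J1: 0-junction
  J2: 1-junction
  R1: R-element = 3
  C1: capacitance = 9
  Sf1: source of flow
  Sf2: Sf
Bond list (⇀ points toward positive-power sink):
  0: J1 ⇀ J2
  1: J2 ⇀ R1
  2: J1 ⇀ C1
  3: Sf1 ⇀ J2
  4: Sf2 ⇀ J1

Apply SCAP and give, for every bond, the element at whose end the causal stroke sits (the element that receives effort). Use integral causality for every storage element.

β3 stroke at Sf1  (Sf1 fixes flow; stroke at Sf1)
β4 stroke at Sf2  (Sf2: flow source, stroke at near end)
β0 stroke at J2  (1-jn J2 has f-setter on 3)
β1 stroke at J2  (J2: bond 3 brought flow, rest push out)
β2 stroke at J1  (J1 needs exactly one e-in)

bond 0 |J2
bond 1 |J2
bond 2 |J1
bond 3 |Sf1
bond 4 |Sf2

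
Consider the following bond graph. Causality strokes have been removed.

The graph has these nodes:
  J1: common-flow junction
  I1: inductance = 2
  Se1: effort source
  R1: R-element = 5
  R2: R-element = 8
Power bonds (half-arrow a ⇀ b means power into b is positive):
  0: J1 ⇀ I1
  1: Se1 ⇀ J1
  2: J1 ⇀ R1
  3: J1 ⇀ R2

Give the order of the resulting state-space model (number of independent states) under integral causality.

#1 stroke→J1  (Se1: effort source, stroke at far end)
#0 stroke→I1  (I1: I, integral causality)
#2 stroke→J1  (J1 flow already set via bond 0)
#3 stroke→J1  (J1: bond 0 brought flow, rest push out)

1  (I1 all integral)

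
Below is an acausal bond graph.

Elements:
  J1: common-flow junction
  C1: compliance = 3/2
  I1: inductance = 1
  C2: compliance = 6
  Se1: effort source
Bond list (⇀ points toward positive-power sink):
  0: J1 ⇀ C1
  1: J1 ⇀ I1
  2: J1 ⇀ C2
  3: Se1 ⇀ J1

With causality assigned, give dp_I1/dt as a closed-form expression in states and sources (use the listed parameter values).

dp_I1/dt = E_Se1 - 2*q_C1/3 - q_C2/6

b3 |J1  (Se1 fixes effort; stroke away)
b0 |J1  (C1 integral (e out))
b1 |I1  (I1 integral (f out))
b2 |J1  (1-jn J1 has f-setter on 1)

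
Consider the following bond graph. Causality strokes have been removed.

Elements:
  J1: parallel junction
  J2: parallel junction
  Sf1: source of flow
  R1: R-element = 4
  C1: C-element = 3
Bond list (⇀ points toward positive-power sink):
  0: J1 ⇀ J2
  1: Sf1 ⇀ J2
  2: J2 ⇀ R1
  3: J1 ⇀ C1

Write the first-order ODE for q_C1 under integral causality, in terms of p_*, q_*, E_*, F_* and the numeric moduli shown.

dq_C1/dt = F_Sf1 - q_C1/12

#1 stroke at Sf1  (source Sf1 imposes f)
#3 stroke at J1  (C1 integral (e out))
#0 stroke at J2  (common-e at J1 fixed by 3)
#2 stroke at R1  (0-jn J2 has e-setter on 0)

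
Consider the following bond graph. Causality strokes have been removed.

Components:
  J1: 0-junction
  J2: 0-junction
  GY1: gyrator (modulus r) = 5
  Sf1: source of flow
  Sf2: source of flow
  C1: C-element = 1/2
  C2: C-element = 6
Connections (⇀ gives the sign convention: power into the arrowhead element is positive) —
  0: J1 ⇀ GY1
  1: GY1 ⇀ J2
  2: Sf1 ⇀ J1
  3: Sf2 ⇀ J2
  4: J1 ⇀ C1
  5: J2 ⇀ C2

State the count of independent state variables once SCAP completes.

bond 2 →Sf1  (Sf1: flow source, stroke at near end)
bond 3 →Sf2  (source Sf2 imposes f)
bond 4 →J1  (C1: C, integral causality)
bond 0 →GY1  (common-e at J1 fixed by 4)
bond 1 →GY1  (GY GY1: same side as bond 0)
bond 5 →J2  (only one effort-in slot at J2)

2  (C1, C2 all integral)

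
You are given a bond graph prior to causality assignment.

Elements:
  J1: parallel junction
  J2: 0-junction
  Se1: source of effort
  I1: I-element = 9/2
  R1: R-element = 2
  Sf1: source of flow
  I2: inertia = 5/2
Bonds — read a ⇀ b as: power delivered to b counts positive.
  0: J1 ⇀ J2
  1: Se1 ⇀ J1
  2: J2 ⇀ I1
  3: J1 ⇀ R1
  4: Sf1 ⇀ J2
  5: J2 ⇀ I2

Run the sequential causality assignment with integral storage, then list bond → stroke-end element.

#0 stroke→J2
#1 stroke→J1
#2 stroke→I1
#3 stroke→R1
#4 stroke→Sf1
#5 stroke→I2

#1 |J1  (Se1 fixes effort; stroke away)
#4 |Sf1  (source Sf1 imposes f)
#0 |J2  (J1 effort already set via bond 1)
#3 |R1  (J1 effort already set via bond 1)
#2 |I1  (J2: bond 0 brought effort, rest push out)
#5 |I2  (0-jn J2 has e-setter on 0)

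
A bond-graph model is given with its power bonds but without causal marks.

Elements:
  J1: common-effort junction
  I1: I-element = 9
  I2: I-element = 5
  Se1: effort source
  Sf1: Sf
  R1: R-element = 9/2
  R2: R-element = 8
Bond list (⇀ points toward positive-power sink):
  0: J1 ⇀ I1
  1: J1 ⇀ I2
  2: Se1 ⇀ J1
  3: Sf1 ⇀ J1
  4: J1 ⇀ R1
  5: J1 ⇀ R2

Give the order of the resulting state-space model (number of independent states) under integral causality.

b2 stroke at J1  (Se1 (Se) sets effort on bond)
b3 stroke at Sf1  (source Sf1 imposes f)
b0 stroke at I1  (0-jn J1 has e-setter on 2)
b1 stroke at I2  (0-jn J1 has e-setter on 2)
b4 stroke at R1  (0-jn J1 has e-setter on 2)
b5 stroke at R2  (0-jn J1 has e-setter on 2)

2  (I1, I2 all integral)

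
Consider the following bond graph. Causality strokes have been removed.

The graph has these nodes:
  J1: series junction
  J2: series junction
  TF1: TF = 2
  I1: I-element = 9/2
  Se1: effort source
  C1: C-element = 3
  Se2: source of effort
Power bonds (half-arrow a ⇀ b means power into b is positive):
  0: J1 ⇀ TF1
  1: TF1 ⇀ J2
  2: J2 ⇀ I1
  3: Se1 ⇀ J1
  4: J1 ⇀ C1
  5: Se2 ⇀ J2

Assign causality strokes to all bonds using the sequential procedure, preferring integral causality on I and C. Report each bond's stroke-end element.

bond 3 stroke at J1  (source Se1 imposes e)
bond 5 stroke at J2  (Se2 (Se) sets effort on bond)
bond 2 stroke at I1  (I1 integral (f out))
bond 1 stroke at J2  (J2: bond 2 brought flow, rest push out)
bond 0 stroke at TF1  (through TF1, causality passes straight; one stroke at TF1)
bond 4 stroke at J1  (common-f at J1 fixed by 0)

bond 0 →TF1
bond 1 →J2
bond 2 →I1
bond 3 →J1
bond 4 →J1
bond 5 →J2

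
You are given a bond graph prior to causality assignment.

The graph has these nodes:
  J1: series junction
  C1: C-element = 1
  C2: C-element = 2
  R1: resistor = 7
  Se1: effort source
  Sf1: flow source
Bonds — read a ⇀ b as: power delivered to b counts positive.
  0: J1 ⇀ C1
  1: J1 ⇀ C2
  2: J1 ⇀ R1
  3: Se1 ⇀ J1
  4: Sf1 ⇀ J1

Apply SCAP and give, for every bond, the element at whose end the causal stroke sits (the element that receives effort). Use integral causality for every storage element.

β3 →J1  (Se1 (Se) sets effort on bond)
β4 →Sf1  (Sf1 fixes flow; stroke at Sf1)
β0 →J1  (J1: bond 4 brought flow, rest push out)
β1 →J1  (common-f at J1 fixed by 4)
β2 →J1  (J1: bond 4 brought flow, rest push out)

bond 0 stroke at J1
bond 1 stroke at J1
bond 2 stroke at J1
bond 3 stroke at J1
bond 4 stroke at Sf1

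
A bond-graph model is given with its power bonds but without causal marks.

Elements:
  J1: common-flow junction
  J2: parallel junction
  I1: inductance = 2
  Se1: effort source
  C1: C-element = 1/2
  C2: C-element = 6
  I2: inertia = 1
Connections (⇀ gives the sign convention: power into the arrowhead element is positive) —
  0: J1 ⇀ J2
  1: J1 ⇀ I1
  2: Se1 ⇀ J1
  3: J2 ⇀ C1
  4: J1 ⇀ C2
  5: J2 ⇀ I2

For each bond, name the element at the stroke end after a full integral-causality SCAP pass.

β0 |J1
β1 |I1
β2 |J1
β3 |J2
β4 |J1
β5 |I2

#2 |J1  (source Se1 imposes e)
#1 |I1  (I1: I, integral causality)
#0 |J1  (common-f at J1 fixed by 1)
#4 |J1  (common-f at J1 fixed by 1)
#3 |J2  (C1 integral (e out))
#5 |I2  (0-jn J2 has e-setter on 3)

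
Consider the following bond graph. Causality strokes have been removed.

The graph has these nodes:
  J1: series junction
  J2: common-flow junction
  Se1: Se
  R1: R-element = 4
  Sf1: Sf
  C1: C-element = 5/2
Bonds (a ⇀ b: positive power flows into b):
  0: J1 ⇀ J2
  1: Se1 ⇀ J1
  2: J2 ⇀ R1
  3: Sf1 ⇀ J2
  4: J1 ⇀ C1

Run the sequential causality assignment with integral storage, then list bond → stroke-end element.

b1 stroke at J1  (Se1: effort source, stroke at far end)
b3 stroke at Sf1  (Sf1 (Sf) sets flow on bond)
b0 stroke at J2  (common-f at J2 fixed by 3)
b2 stroke at J2  (J2: bond 3 brought flow, rest push out)
b4 stroke at J1  (1-jn J1 has f-setter on 0)

#0 stroke→J2
#1 stroke→J1
#2 stroke→J2
#3 stroke→Sf1
#4 stroke→J1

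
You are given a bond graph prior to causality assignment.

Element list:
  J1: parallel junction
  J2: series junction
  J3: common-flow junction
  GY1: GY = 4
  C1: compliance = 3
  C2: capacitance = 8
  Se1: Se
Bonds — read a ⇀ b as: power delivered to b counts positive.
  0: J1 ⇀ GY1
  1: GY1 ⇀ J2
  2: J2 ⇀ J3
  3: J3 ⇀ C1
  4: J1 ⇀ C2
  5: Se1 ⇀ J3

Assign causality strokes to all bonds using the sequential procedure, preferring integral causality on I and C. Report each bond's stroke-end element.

β5 |J3  (source Se1 imposes e)
β3 |J3  (C1 integral (e out))
β2 |J2  (only one flow-in slot at J3)
β1 |GY1  (closing 1-jn rule on J2)
β0 |GY1  (GY1 both-in/both-out from 1)
β4 |J1  (closing 0-jn rule on J1)

#0 →GY1
#1 →GY1
#2 →J2
#3 →J3
#4 →J1
#5 →J3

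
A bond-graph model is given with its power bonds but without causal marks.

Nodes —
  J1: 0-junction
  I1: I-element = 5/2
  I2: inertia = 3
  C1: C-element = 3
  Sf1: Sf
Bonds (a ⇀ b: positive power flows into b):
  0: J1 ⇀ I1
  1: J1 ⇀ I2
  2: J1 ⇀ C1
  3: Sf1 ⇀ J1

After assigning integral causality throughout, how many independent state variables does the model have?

β3 →Sf1  (Sf1 (Sf) sets flow on bond)
β0 →I1  (I1: I, integral causality)
β1 →I2  (I2: I, integral causality)
β2 →J1  (closing 0-jn rule on J1)

3  (C1, I1, I2 all integral)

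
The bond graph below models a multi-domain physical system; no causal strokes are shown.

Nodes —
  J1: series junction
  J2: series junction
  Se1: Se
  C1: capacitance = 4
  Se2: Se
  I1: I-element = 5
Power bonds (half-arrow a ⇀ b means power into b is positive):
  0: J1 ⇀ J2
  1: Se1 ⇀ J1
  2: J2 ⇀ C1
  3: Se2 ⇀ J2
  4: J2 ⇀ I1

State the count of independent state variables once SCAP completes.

b1 |J1  (Se1 fixes effort; stroke away)
b3 |J2  (source Se2 imposes e)
b0 |J2  (J1: last free bond brings flow in)
b2 |J2  (C1 integral (e out))
b4 |I1  (closing 1-jn rule on J2)

2  (C1, I1 all integral)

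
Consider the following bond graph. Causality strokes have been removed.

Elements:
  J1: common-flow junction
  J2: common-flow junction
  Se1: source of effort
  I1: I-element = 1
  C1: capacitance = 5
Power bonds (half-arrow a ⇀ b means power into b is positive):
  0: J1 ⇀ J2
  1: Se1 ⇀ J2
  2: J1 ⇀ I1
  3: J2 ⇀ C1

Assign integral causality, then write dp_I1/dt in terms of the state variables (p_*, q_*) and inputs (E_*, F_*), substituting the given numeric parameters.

β1 stroke→J2  (source Se1 imposes e)
β2 stroke→I1  (I1 integral (f out))
β0 stroke→J1  (1-jn J1 has f-setter on 2)
β3 stroke→J2  (common-f at J2 fixed by 0)

dp_I1/dt = E_Se1 - q_C1/5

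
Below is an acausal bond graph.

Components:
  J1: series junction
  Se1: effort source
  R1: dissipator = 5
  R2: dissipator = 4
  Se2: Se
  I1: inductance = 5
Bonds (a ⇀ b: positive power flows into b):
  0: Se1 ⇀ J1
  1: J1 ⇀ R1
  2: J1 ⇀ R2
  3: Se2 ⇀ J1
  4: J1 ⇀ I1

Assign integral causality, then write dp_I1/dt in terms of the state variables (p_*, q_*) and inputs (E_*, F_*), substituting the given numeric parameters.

dp_I1/dt = E_Se1 + E_Se2 - 9*p_I1/5

b0 stroke→J1  (Se1 (Se) sets effort on bond)
b3 stroke→J1  (Se2 fixes effort; stroke away)
b4 stroke→I1  (I1 integral (f out))
b1 stroke→J1  (J1: bond 4 brought flow, rest push out)
b2 stroke→J1  (1-jn J1 has f-setter on 4)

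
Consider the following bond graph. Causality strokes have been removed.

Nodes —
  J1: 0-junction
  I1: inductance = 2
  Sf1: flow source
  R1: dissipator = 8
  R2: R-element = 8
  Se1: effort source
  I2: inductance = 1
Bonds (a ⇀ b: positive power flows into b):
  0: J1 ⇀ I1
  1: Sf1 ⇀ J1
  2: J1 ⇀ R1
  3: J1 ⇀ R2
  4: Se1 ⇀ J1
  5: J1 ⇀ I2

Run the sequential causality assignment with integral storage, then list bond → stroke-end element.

b0 stroke at I1
b1 stroke at Sf1
b2 stroke at R1
b3 stroke at R2
b4 stroke at J1
b5 stroke at I2

b1 |Sf1  (Sf1 (Sf) sets flow on bond)
b4 |J1  (Se1 fixes effort; stroke away)
b0 |I1  (J1 effort already set via bond 4)
b2 |R1  (0-jn J1 has e-setter on 4)
b3 |R2  (0-jn J1 has e-setter on 4)
b5 |I2  (0-jn J1 has e-setter on 4)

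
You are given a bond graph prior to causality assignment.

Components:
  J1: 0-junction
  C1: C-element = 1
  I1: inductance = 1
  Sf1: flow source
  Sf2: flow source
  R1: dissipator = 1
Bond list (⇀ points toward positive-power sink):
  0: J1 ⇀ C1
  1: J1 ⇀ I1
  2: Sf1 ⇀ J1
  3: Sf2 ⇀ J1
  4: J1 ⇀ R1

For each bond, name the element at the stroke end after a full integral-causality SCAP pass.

β2 |Sf1  (Sf1: flow source, stroke at near end)
β3 |Sf2  (Sf2: flow source, stroke at near end)
β0 |J1  (C1 integral (e out))
β1 |I1  (J1: bond 0 brought effort, rest push out)
β4 |R1  (0-jn J1 has e-setter on 0)

β0 stroke→J1
β1 stroke→I1
β2 stroke→Sf1
β3 stroke→Sf2
β4 stroke→R1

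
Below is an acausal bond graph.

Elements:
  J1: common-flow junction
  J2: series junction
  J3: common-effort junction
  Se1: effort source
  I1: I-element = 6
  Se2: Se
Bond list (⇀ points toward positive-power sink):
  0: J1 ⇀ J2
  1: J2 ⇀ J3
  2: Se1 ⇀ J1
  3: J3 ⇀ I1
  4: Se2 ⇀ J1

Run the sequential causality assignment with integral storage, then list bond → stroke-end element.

#2 stroke at J1  (Se1 fixes effort; stroke away)
#4 stroke at J1  (Se2 (Se) sets effort on bond)
#0 stroke at J2  (J1: last free bond brings flow in)
#1 stroke at J3  (only one flow-in slot at J2)
#3 stroke at I1  (0-jn J3 has e-setter on 1)

β0 →J2
β1 →J3
β2 →J1
β3 →I1
β4 →J1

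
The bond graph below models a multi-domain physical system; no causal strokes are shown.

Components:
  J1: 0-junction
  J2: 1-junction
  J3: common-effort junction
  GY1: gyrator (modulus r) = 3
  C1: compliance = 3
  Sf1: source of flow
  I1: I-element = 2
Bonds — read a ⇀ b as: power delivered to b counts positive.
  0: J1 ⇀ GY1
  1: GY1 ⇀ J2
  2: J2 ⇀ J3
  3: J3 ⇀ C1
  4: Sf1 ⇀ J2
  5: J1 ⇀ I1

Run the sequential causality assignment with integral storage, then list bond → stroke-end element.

β0 stroke→J1
β1 stroke→J2
β2 stroke→J2
β3 stroke→J3
β4 stroke→Sf1
β5 stroke→I1

#4 →Sf1  (Sf1 (Sf) sets flow on bond)
#1 →J2  (J2 flow already set via bond 4)
#2 →J2  (J2 flow already set via bond 4)
#3 →J3  (J3: last free bond brings effort in)
#0 →J1  (through GY1, causality inverts; strokes same side of GY1)
#5 →I1  (J1: bond 0 brought effort, rest push out)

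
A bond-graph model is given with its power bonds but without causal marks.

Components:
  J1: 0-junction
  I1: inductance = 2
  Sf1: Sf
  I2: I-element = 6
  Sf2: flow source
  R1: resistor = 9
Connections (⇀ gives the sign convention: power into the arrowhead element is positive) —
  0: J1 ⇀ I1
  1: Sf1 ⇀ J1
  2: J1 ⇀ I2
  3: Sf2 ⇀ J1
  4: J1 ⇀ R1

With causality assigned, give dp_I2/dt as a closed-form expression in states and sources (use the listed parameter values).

b1 |Sf1  (source Sf1 imposes f)
b3 |Sf2  (source Sf2 imposes f)
b0 |I1  (I1: I, integral causality)
b2 |I2  (prefer integral on I2)
b4 |J1  (only one effort-in slot at J1)

dp_I2/dt = 9*F_Sf1 + 9*F_Sf2 - 9*p_I1/2 - 3*p_I2/2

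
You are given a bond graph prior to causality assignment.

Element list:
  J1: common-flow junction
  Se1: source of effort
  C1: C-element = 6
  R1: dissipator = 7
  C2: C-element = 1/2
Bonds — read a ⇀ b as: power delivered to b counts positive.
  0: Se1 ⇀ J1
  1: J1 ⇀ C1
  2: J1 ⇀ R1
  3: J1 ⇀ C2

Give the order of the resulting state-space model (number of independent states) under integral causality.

2  (C1, C2 all integral)

β0 stroke→J1  (Se1: effort source, stroke at far end)
β1 stroke→J1  (C1 integral (e out))
β3 stroke→J1  (C2: C, integral causality)
β2 stroke→R1  (J1: last free bond brings flow in)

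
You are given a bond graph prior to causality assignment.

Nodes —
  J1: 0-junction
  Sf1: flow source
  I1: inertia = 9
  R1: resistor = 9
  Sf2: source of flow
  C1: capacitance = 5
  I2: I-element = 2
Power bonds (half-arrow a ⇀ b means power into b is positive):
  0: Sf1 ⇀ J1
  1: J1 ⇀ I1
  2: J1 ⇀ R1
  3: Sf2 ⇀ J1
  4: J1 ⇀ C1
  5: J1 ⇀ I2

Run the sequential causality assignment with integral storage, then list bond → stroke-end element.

β0 stroke at Sf1  (source Sf1 imposes f)
β3 stroke at Sf2  (Sf2: flow source, stroke at near end)
β1 stroke at I1  (I1 integral (f out))
β4 stroke at J1  (C1 outputs effort q/C1)
β2 stroke at R1  (0-jn J1 has e-setter on 4)
β5 stroke at I2  (J1: bond 4 brought effort, rest push out)

b0 |Sf1
b1 |I1
b2 |R1
b3 |Sf2
b4 |J1
b5 |I2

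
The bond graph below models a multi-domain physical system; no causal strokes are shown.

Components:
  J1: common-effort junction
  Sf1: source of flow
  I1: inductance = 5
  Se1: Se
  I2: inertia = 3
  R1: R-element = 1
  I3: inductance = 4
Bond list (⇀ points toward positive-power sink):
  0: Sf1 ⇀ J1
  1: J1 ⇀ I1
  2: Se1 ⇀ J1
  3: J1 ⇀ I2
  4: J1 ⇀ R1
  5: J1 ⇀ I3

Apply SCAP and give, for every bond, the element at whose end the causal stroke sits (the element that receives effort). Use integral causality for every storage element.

β0 stroke→Sf1  (Sf1 (Sf) sets flow on bond)
β2 stroke→J1  (Se1: effort source, stroke at far end)
β1 stroke→I1  (J1: bond 2 brought effort, rest push out)
β3 stroke→I2  (J1 effort already set via bond 2)
β4 stroke→R1  (common-e at J1 fixed by 2)
β5 stroke→I3  (J1: bond 2 brought effort, rest push out)

β0 →Sf1
β1 →I1
β2 →J1
β3 →I2
β4 →R1
β5 →I3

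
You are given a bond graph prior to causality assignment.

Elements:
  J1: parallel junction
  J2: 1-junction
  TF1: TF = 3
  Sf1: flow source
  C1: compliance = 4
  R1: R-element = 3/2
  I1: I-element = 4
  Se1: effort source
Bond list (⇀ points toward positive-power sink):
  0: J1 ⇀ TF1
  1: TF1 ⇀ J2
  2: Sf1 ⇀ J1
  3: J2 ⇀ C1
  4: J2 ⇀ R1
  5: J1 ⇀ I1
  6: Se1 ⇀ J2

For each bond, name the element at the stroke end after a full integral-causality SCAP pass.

bond 2 |Sf1  (source Sf1 imposes f)
bond 6 |J2  (source Se1 imposes e)
bond 3 |J2  (C1 integral (e out))
bond 5 |I1  (I1: I, integral causality)
bond 0 |J1  (J1 needs exactly one e-in)
bond 1 |TF1  (TF1 one-in-one-out from 0)
bond 4 |J2  (1-jn J2 has f-setter on 1)

b0 stroke at J1
b1 stroke at TF1
b2 stroke at Sf1
b3 stroke at J2
b4 stroke at J2
b5 stroke at I1
b6 stroke at J2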